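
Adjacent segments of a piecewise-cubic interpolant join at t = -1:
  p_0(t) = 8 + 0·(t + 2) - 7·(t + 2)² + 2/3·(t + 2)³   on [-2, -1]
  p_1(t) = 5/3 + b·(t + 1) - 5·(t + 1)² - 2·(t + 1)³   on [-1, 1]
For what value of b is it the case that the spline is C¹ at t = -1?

-12

p_0'(t) = 0 - 14·(t + 2) + 2·(t + 2)², so p_0'(-1) = -12. On the right, p_1'(-1) = b, so b = -12.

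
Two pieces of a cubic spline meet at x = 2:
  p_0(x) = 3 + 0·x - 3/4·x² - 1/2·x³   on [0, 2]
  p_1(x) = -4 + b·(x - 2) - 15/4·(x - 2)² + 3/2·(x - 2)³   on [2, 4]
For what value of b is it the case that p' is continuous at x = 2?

p_0'(x) = 0 - 3/2·x - 3/2·x², so p_0'(2) = -9. On the right, p_1'(2) = b, so b = -9.

-9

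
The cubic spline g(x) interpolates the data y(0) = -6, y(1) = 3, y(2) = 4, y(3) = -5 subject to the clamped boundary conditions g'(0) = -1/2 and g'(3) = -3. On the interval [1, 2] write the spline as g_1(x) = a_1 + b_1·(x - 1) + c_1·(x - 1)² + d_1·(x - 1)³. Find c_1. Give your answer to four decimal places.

Put σ_i = g'' at the i-th knot. Here h = (1, 1, 1) and Δ = (9, 1, -9), so the interior equations h_(i-1)·σ_(i-1) + 2(h_(i-1)+h_i)·σ_i + h_i·σ_(i+1) = 6(Δ_i − Δ_(i-1)) read
  1·σ_0 + 4·σ_1 + 1·σ_2 = 6(Δ_1 - Δ_0) = -48
  1·σ_1 + 4·σ_2 + 1·σ_3 = 6(Δ_2 - Δ_1) = -60
Clamped end conditions give two more equations: 2h_0·σ_0 + h_0·σ_1 = 6(Δ_0 - g'(0)) = 57 and h_2·σ_2 + 2h_2·σ_3 = 6(g'(3) - Δ_2) = 36.
Forward elimination and back-substitution give σ_0 = 554/15, σ_1 = -253/15, σ_2 = -262/15, σ_3 = 401/15.
On [1, 2], with g_1(x) = a_1 + b_1·(x - 1) + c_1·(x - 1)² + d_1·(x - 1)³: c_1 = σ_1/2 = -253/30, d_1 = (σ_2 - σ_1)/(6h_1) = -1/10, b_1 = Δ_1 - h_1(2σ_1 + σ_2)/6 = 143/15.

-8.4333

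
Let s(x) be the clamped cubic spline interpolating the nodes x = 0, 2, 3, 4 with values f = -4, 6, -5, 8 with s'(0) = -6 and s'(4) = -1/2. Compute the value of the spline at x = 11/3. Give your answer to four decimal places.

With M_i denoting the second derivative at x_i, h_i = 2, 1, 1, and Δ_i = (y_(i+1) − y_i)/h_i = 5, -11, 13:
  2·M_0 + 6·M_1 + 1·M_2 = 6(Δ_1 - Δ_0) = -96
  1·M_1 + 4·M_2 + 1·M_3 = 6(Δ_2 - Δ_1) = 144
Clamped end conditions give two more equations: 2h_0·M_0 + h_0·M_1 = 6(Δ_0 - s'(0)) = 66 and h_2·M_2 + 2h_2·M_3 = 6(s'(4) - Δ_2) = -81.
Solving the tridiagonal system: M_0 = 787/22, M_1 = -424/11, M_2 = 701/11, M_3 = -796/11.
On [3, 4], s(x) = -5 + 42/11·(x - 3) + 701/22·(x - 3)² - 499/22·(x - 3)³.
With (x - 3) = 2/3: s(11/3) = 1481/297.

4.9865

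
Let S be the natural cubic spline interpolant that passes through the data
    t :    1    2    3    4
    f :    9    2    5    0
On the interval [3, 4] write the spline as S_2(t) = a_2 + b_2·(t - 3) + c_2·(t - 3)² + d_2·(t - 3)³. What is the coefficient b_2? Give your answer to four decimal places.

Write M_i for S''(x_i). With h_i = 1, 1, 1 and divided differences Δ_i = -7, 3, -5, the continuity of S' gives the tridiagonal system
  1·M_0 + 4·M_1 + 1·M_2 = 6(Δ_1 - Δ_0) = 60
  1·M_1 + 4·M_2 + 1·M_3 = 6(Δ_2 - Δ_1) = -48
Natural end conditions: M_0 = M_3 = 0.
Hence M_0 = 0, M_1 = 96/5, M_2 = -84/5, M_3 = 0.
On [3, 4], with S_2(t) = a_2 + b_2·(t - 3) + c_2·(t - 3)² + d_2·(t - 3)³: c_2 = M_2/2 = -42/5, d_2 = (M_3 - M_2)/(6h_2) = 14/5, b_2 = Δ_2 - h_2(2M_2 + M_3)/6 = 3/5.

0.6000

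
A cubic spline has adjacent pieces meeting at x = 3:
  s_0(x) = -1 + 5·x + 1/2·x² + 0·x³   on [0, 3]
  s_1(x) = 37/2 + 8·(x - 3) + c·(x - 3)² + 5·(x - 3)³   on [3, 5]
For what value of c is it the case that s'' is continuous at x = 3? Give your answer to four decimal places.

0.5000

s_0''(x) = 1 + 0·x, so s_0''(3) = 1. On the right, s_1''(3) = 2c, so c = 1/2.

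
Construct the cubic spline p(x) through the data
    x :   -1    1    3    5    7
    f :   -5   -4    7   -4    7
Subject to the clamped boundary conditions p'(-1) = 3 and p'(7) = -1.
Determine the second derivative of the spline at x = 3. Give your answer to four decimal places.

-14.7500

Let m_i = p''(x_i). Step sizes h_i = 2, 2, 2, 2; slopes of the chords Δ_i = (y_(i+1) - y_i)/h_i = 1/2, 11/2, -11/2, 11/2.
  2·m_0 + 8·m_1 + 2·m_2 = 6(Δ_1 - Δ_0) = 30
  2·m_1 + 8·m_2 + 2·m_3 = 6(Δ_2 - Δ_1) = -66
  2·m_2 + 8·m_3 + 2·m_4 = 6(Δ_3 - Δ_2) = 66
Clamped end conditions give two more equations: 2h_0·m_0 + h_0·m_1 = 6(Δ_0 - p'(-1)) = -15 and h_3·m_3 + 2h_3·m_4 = 6(p'(7) - Δ_3) = -39.
Solving the tridiagonal system: m_0 = -239/28, m_1 = 67/7, m_2 = -59/4, m_3 = 115/7, m_4 = -503/28.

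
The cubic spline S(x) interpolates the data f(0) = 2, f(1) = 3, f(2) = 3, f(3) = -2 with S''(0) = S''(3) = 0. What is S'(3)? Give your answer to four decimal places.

-6.2667

Put M_i = S'' at the i-th knot. Here h = (1, 1, 1) and Δ = (1, 0, -5), so the interior equations h_(i-1)·M_(i-1) + 2(h_(i-1)+h_i)·M_i + h_i·M_(i+1) = 6(Δ_i − Δ_(i-1)) read
  1·M_0 + 4·M_1 + 1·M_2 = 6(Δ_1 - Δ_0) = -6
  1·M_1 + 4·M_2 + 1·M_3 = 6(Δ_2 - Δ_1) = -30
Natural end conditions: M_0 = M_3 = 0.
Solving the tridiagonal system: M_0 = 0, M_1 = 2/5, M_2 = -38/5, M_3 = 0.
On [2, 3], S'(x) = b_2 + 2c_2·(x - 2) + 3d_2·(x - 2)² with b_2 = Δ_2 - h_2(2M_2 + M_3)/6 = -37/15, c_2 = M_2/2 = -19/5, d_2 = (M_3 - M_2)/(6h_2) = 19/15. So S'(3) = -94/15.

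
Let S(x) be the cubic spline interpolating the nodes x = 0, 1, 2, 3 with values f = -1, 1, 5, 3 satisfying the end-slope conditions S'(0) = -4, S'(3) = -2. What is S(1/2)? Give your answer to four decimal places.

-1.1667

Let M_i = S''(x_i). Step sizes h_i = 1, 1, 1; slopes of the chords Δ_i = (y_(i+1) - y_i)/h_i = 2, 4, -2.
  1·M_0 + 4·M_1 + 1·M_2 = 6(Δ_1 - Δ_0) = 12
  1·M_1 + 4·M_2 + 1·M_3 = 6(Δ_2 - Δ_1) = -36
Clamped end conditions give two more equations: 2h_0·M_0 + h_0·M_1 = 6(Δ_0 - S'(0)) = 36 and h_2·M_2 + 2h_2·M_3 = 6(S'(3) - Δ_2) = 0.
Solving: M_0 = 52/3, M_1 = 4/3, M_2 = -32/3, M_3 = 16/3.
On [0, 1], S(x) = -1 - 4·x + 26/3·x² - 8/3·x³.
With x = 1/2: S(1/2) = -7/6.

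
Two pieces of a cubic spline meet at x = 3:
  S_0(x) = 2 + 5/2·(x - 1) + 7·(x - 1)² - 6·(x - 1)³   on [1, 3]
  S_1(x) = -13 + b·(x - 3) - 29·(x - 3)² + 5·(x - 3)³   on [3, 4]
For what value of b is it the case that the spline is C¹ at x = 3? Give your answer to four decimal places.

S_0'(x) = 5/2 + 14·(x - 1) - 18·(x - 1)², so S_0'(3) = -83/2. On the right, S_1'(3) = b, so b = -83/2.

-41.5000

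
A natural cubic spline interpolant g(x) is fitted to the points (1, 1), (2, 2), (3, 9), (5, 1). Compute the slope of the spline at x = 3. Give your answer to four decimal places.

4.6957

With M_i denoting the second derivative at x_i, h_i = 1, 1, 2, and Δ_i = (y_(i+1) − y_i)/h_i = 1, 7, -4:
  1·M_0 + 4·M_1 + 1·M_2 = 6(Δ_1 - Δ_0) = 36
  1·M_1 + 6·M_2 + 2·M_3 = 6(Δ_2 - Δ_1) = -66
Natural end conditions: M_0 = M_3 = 0.
Hence M_0 = 0, M_1 = 282/23, M_2 = -300/23, M_3 = 0.
On [3, 5], g'(x) = b_2 + 2c_2·(x - 3) + 3d_2·(x - 3)² with b_2 = Δ_2 - h_2(2M_2 + M_3)/6 = 108/23, c_2 = M_2/2 = -150/23, d_2 = (M_3 - M_2)/(6h_2) = 25/23. So g'(3) = 108/23.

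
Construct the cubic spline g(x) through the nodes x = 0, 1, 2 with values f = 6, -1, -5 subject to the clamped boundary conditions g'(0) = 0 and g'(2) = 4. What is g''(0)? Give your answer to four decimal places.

-23.5000

With m_i denoting the second derivative at x_i, h_i = 1, 1, and Δ_i = (y_(i+1) − y_i)/h_i = -7, -4:
  1·m_0 + 4·m_1 + 1·m_2 = 6(Δ_1 - Δ_0) = 18
Clamped end conditions give two more equations: 2h_0·m_0 + h_0·m_1 = 6(Δ_0 - g'(0)) = -42 and h_1·m_1 + 2h_1·m_2 = 6(g'(2) - Δ_1) = 48.
Solving: m_0 = -47/2, m_1 = 5, m_2 = 43/2.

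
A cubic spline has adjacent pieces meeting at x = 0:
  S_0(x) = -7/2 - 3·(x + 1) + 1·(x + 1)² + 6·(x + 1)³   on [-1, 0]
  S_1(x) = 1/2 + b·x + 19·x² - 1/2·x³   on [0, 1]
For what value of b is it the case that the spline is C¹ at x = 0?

17

S_0'(x) = -3 + 2·(x + 1) + 18·(x + 1)², so S_0'(0) = 17. On the right, S_1'(0) = b, so b = 17.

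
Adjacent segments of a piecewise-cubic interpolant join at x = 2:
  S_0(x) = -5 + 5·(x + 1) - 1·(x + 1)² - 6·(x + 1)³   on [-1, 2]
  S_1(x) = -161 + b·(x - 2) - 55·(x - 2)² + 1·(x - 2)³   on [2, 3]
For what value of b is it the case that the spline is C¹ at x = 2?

S_0'(x) = 5 - 2·(x + 1) - 18·(x + 1)², so S_0'(2) = -163. On the right, S_1'(2) = b, so b = -163.

-163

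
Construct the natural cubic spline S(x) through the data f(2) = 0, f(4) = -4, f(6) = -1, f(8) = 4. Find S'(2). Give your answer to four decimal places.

-2.8667

Put m_i = S'' at the i-th knot. Here h = (2, 2, 2) and Δ = (-2, 3/2, 5/2), so the interior equations h_(i-1)·m_(i-1) + 2(h_(i-1)+h_i)·m_i + h_i·m_(i+1) = 6(Δ_i − Δ_(i-1)) read
  2·m_0 + 8·m_1 + 2·m_2 = 6(Δ_1 - Δ_0) = 21
  2·m_1 + 8·m_2 + 2·m_3 = 6(Δ_2 - Δ_1) = 6
Natural end conditions: m_0 = m_3 = 0.
Solving the tridiagonal system: m_0 = 0, m_1 = 13/5, m_2 = 1/10, m_3 = 0.
On [2, 4], S'(x) = b_0 + 2c_0·(x - 2) + 3d_0·(x - 2)² with b_0 = Δ_0 - h_0(2m_0 + m_1)/6 = -43/15, c_0 = m_0/2 = 0, d_0 = (m_1 - m_0)/(6h_0) = 13/60. So S'(2) = -43/15.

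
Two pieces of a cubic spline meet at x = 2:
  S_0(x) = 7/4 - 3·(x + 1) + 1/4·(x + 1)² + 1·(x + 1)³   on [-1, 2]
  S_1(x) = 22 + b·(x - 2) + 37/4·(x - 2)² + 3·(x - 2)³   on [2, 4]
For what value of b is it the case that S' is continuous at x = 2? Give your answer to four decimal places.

S_0'(x) = -3 + 1/2·(x + 1) + 3·(x + 1)², so S_0'(2) = 51/2. On the right, S_1'(2) = b, so b = 51/2.

25.5000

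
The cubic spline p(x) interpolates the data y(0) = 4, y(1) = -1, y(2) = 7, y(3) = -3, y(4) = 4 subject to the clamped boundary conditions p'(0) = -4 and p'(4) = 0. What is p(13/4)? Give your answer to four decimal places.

Write m_i for p''(x_i). With h_i = 1, 1, 1, 1 and divided differences Δ_i = -5, 8, -10, 7, the continuity of p' gives the tridiagonal system
  1·m_0 + 4·m_1 + 1·m_2 = 6(Δ_1 - Δ_0) = 78
  1·m_1 + 4·m_2 + 1·m_3 = 6(Δ_2 - Δ_1) = -108
  1·m_2 + 4·m_3 + 1·m_4 = 6(Δ_3 - Δ_2) = 102
Clamped end conditions give two more equations: 2h_0·m_0 + h_0·m_1 = 6(Δ_0 - p'(0)) = -6 and h_3·m_3 + 2h_3·m_4 = 6(p'(4) - Δ_3) = -42.
Forward elimination and back-substitution give m_0 = -43/2, m_1 = 37, m_2 = -97/2, m_3 = 49, m_4 = -91/2.
On [3, 4], p(x) = -3 - 7/4·(x - 3) + 49/2·(x - 3)² - 63/4·(x - 3)³.
With (x - 3) = 1/4: p(13/4) = -551/256.

-2.1523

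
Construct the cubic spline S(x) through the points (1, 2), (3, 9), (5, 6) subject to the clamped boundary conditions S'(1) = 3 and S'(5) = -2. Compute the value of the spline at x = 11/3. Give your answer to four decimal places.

Put m_i = S'' at the i-th knot. Here h = (2, 2) and Δ = (7/2, -3/2), so the interior equations h_(i-1)·m_(i-1) + 2(h_(i-1)+h_i)·m_i + h_i·m_(i+1) = 6(Δ_i − Δ_(i-1)) read
  2·m_0 + 8·m_1 + 2·m_2 = 6(Δ_1 - Δ_0) = -30
Clamped end conditions give two more equations: 2h_0·m_0 + h_0·m_1 = 6(Δ_0 - S'(1)) = 3 and h_1·m_1 + 2h_1·m_2 = 6(S'(5) - Δ_1) = -3.
Solving: m_0 = 13/4, m_1 = -5, m_2 = 7/4.
On [3, 5], S(x) = 9 + 5/4·(x - 3) - 5/2·(x - 3)² + 9/16·(x - 3)³.
With (x - 3) = 2/3: S(11/3) = 80/9.

8.8889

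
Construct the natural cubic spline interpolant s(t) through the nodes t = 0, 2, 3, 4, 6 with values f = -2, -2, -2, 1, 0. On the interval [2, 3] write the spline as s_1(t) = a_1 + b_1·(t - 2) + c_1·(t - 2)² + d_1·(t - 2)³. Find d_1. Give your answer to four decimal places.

1.1402

With M_i denoting the second derivative at x_i, h_i = 2, 1, 1, 2, and Δ_i = (y_(i+1) − y_i)/h_i = 0, 0, 3, -1/2:
  2·M_0 + 6·M_1 + 1·M_2 = 6(Δ_1 - Δ_0) = 0
  1·M_1 + 4·M_2 + 1·M_3 = 6(Δ_2 - Δ_1) = 18
  1·M_2 + 6·M_3 + 2·M_4 = 6(Δ_3 - Δ_2) = -21
Natural end conditions: M_0 = M_4 = 0.
Forward elimination and back-substitution give M_0 = 0, M_1 = -43/44, M_2 = 129/22, M_3 = -197/44, M_4 = 0.
On [2, 3], with s_1(t) = a_1 + b_1·(t - 2) + c_1·(t - 2)² + d_1·(t - 2)³: c_1 = M_1/2 = -43/88, d_1 = (M_2 - M_1)/(6h_1) = 301/264, b_1 = Δ_1 - h_1(2M_1 + M_2)/6 = -43/66.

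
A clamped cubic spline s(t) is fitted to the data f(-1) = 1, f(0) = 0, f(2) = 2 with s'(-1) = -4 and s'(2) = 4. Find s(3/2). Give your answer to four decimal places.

0.5781

With m_i denoting the second derivative at x_i, h_i = 1, 2, and Δ_i = (y_(i+1) − y_i)/h_i = -1, 1:
  1·m_0 + 6·m_1 + 2·m_2 = 6(Δ_1 - Δ_0) = 12
Clamped end conditions give two more equations: 2h_0·m_0 + h_0·m_1 = 6(Δ_0 - s'(-1)) = 18 and h_1·m_1 + 2h_1·m_2 = 6(s'(2) - Δ_1) = 18.
Hence m_0 = 29/3, m_1 = -4/3, m_2 = 31/6.
On [0, 2], s(t) = 0 + 1/6·t - 2/3·t² + 13/24·t³.
With t = 3/2: s(3/2) = 37/64.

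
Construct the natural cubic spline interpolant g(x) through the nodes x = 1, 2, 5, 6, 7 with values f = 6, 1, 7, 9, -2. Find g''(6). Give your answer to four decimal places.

Put σ_i = g'' at the i-th knot. Here h = (1, 3, 1, 1) and Δ = (-5, 2, 2, -11), so the interior equations h_(i-1)·σ_(i-1) + 2(h_(i-1)+h_i)·σ_i + h_i·σ_(i+1) = 6(Δ_i − Δ_(i-1)) read
  1·σ_0 + 8·σ_1 + 3·σ_2 = 6(Δ_1 - Δ_0) = 42
  3·σ_1 + 8·σ_2 + 1·σ_3 = 6(Δ_2 - Δ_1) = 0
  1·σ_2 + 4·σ_3 + 1·σ_4 = 6(Δ_3 - Δ_2) = -78
Natural end conditions: σ_0 = σ_4 = 0.
Solving: σ_0 = 0, σ_1 = 267/53, σ_2 = 30/53, σ_3 = -1041/53, σ_4 = 0.

-19.6415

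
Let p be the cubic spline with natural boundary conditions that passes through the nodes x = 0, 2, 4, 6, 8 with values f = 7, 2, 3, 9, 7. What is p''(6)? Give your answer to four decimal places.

Let σ_i = p''(x_i). Step sizes h_i = 2, 2, 2, 2; slopes of the chords Δ_i = (y_(i+1) - y_i)/h_i = -5/2, 1/2, 3, -1.
  2·σ_0 + 8·σ_1 + 2·σ_2 = 6(Δ_1 - Δ_0) = 18
  2·σ_1 + 8·σ_2 + 2·σ_3 = 6(Δ_2 - Δ_1) = 15
  2·σ_2 + 8·σ_3 + 2·σ_4 = 6(Δ_3 - Δ_2) = -24
Natural end conditions: σ_0 = σ_4 = 0.
Solving the tridiagonal system: σ_0 = 0, σ_1 = 93/56, σ_2 = 33/14, σ_3 = -201/56, σ_4 = 0.

-3.5893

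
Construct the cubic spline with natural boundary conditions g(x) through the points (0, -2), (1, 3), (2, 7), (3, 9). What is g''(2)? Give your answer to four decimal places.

With M_i denoting the second derivative at x_i, h_i = 1, 1, 1, and Δ_i = (y_(i+1) − y_i)/h_i = 5, 4, 2:
  1·M_0 + 4·M_1 + 1·M_2 = 6(Δ_1 - Δ_0) = -6
  1·M_1 + 4·M_2 + 1·M_3 = 6(Δ_2 - Δ_1) = -12
Natural end conditions: M_0 = M_3 = 0.
Forward elimination and back-substitution give M_0 = 0, M_1 = -4/5, M_2 = -14/5, M_3 = 0.

-2.8000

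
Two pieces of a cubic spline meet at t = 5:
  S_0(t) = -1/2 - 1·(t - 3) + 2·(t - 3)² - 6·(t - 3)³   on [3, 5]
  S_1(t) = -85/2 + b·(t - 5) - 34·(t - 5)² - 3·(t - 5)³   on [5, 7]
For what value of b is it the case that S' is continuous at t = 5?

S_0'(t) = -1 + 4·(t - 3) - 18·(t - 3)², so S_0'(5) = -65. On the right, S_1'(5) = b, so b = -65.

-65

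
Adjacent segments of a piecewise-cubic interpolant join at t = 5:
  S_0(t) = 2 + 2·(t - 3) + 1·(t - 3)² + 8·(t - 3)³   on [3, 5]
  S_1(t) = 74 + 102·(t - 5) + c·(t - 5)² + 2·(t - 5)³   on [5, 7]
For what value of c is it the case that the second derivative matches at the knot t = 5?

S_0''(t) = 2 + 48·(t - 3), so S_0''(5) = 98. On the right, S_1''(5) = 2c, so c = 49.

49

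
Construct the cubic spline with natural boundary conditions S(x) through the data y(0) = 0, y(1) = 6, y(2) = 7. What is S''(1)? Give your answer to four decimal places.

-7.5000

With σ_i denoting the second derivative at x_i, h_i = 1, 1, and Δ_i = (y_(i+1) − y_i)/h_i = 6, 1:
  1·σ_0 + 4·σ_1 + 1·σ_2 = 6(Δ_1 - Δ_0) = -30
Natural end conditions: σ_0 = σ_2 = 0.
Solving the tridiagonal system: σ_0 = 0, σ_1 = -15/2, σ_2 = 0.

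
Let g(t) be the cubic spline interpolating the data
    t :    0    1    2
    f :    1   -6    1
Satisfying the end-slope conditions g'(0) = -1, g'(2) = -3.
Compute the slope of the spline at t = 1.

With M_i denoting the second derivative at x_i, h_i = 1, 1, and Δ_i = (y_(i+1) − y_i)/h_i = -7, 7:
  1·M_0 + 4·M_1 + 1·M_2 = 6(Δ_1 - Δ_0) = 84
Clamped end conditions give two more equations: 2h_0·M_0 + h_0·M_1 = 6(Δ_0 - g'(0)) = -36 and h_1·M_1 + 2h_1·M_2 = 6(g'(2) - Δ_1) = -60.
Solving the tridiagonal system: M_0 = -40, M_1 = 44, M_2 = -52.
On [1, 2], g'(t) = b_1 + 2c_1·(t - 1) + 3d_1·(t - 1)² with b_1 = Δ_1 - h_1(2M_1 + M_2)/6 = 1, c_1 = M_1/2 = 22, d_1 = (M_2 - M_1)/(6h_1) = -16. So g'(1) = 1.

1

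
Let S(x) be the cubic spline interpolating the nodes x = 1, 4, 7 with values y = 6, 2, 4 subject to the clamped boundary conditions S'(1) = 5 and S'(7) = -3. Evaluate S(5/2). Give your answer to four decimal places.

Write σ_i for S''(x_i). With h_i = 3, 3 and divided differences Δ_i = -4/3, 2/3, the continuity of S' gives the tridiagonal system
  3·σ_0 + 12·σ_1 + 3·σ_2 = 6(Δ_1 - Δ_0) = 12
Clamped end conditions give two more equations: 2h_0·σ_0 + h_0·σ_1 = 6(Δ_0 - S'(1)) = -38 and h_1·σ_1 + 2h_1·σ_2 = 6(S'(7) - Δ_1) = -22.
Solving the tridiagonal system: σ_0 = -26/3, σ_1 = 14/3, σ_2 = -6.
On [1, 4], S(x) = 6 + 5·(x - 1) - 13/3·(x - 1)² + 20/27·(x - 1)³.
With (x - 1) = 3/2: S(5/2) = 25/4.

6.2500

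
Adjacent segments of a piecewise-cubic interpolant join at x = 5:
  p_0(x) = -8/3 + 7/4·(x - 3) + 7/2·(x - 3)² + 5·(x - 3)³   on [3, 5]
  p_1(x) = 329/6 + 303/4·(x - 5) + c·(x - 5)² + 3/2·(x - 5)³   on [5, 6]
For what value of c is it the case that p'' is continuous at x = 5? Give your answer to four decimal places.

33.5000

p_0''(x) = 7 + 30·(x - 3), so p_0''(5) = 67. On the right, p_1''(5) = 2c, so c = 67/2.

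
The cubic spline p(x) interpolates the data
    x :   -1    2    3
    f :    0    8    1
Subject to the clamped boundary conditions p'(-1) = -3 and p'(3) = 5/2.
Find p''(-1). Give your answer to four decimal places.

With σ_i denoting the second derivative at x_i, h_i = 3, 1, and Δ_i = (y_(i+1) − y_i)/h_i = 8/3, -7:
  3·σ_0 + 8·σ_1 + 1·σ_2 = 6(Δ_1 - Δ_0) = -58
Clamped end conditions give two more equations: 2h_0·σ_0 + h_0·σ_1 = 6(Δ_0 - p'(-1)) = 34 and h_1·σ_1 + 2h_1·σ_2 = 6(p'(3) - Δ_1) = 57.
Forward elimination and back-substitution give σ_0 = 343/24, σ_1 = -69/4, σ_2 = 297/8.

14.2917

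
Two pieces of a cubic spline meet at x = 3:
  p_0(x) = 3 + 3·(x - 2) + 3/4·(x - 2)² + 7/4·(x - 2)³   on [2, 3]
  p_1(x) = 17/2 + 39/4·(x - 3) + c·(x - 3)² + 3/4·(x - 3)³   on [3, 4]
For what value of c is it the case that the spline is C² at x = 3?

6

p_0''(x) = 3/2 + 21/2·(x - 2), so p_0''(3) = 12. On the right, p_1''(3) = 2c, so c = 6.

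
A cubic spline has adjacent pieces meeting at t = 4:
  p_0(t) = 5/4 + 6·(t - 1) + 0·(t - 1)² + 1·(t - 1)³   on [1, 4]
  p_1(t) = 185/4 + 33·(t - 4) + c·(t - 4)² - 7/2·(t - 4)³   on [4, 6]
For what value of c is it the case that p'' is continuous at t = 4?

p_0''(t) = 0 + 6·(t - 1), so p_0''(4) = 18. On the right, p_1''(4) = 2c, so c = 9.

9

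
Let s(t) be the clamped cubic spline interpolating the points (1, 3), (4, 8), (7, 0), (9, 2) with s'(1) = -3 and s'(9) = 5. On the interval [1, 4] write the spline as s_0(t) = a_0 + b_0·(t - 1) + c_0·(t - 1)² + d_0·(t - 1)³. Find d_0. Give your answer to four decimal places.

With m_i denoting the second derivative at x_i, h_i = 3, 3, 2, and Δ_i = (y_(i+1) − y_i)/h_i = 5/3, -8/3, 1:
  3·m_0 + 12·m_1 + 3·m_2 = 6(Δ_1 - Δ_0) = -26
  3·m_1 + 10·m_2 + 2·m_3 = 6(Δ_2 - Δ_1) = 22
Clamped end conditions give two more equations: 2h_0·m_0 + h_0·m_1 = 6(Δ_0 - s'(1)) = 28 and h_2·m_2 + 2h_2·m_3 = 6(s'(9) - Δ_2) = 24.
Forward elimination and back-substitution give m_0 = 132/19, m_1 = -260/57, m_2 = 50/19, m_3 = 89/19.
On [1, 4], with s_0(t) = a_0 + b_0·(t - 1) + c_0·(t - 1)² + d_0·(t - 1)³: c_0 = m_0/2 = 66/19, d_0 = (m_1 - m_0)/(6h_0) = -328/513, b_0 = Δ_0 - h_0(2m_0 + m_1)/6 = -3.

-0.6394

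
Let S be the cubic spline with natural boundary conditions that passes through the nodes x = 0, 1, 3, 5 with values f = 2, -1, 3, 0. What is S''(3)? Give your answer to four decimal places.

-4.2273

Write m_i for S''(x_i). With h_i = 1, 2, 2 and divided differences Δ_i = -3, 2, -3/2, the continuity of S' gives the tridiagonal system
  1·m_0 + 6·m_1 + 2·m_2 = 6(Δ_1 - Δ_0) = 30
  2·m_1 + 8·m_2 + 2·m_3 = 6(Δ_2 - Δ_1) = -21
Natural end conditions: m_0 = m_3 = 0.
Forward elimination and back-substitution give m_0 = 0, m_1 = 141/22, m_2 = -93/22, m_3 = 0.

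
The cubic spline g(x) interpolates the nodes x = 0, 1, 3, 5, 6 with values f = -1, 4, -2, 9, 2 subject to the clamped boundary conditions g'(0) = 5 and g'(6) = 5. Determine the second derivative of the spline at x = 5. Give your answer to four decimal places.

With σ_i denoting the second derivative at x_i, h_i = 1, 2, 2, 1, and Δ_i = (y_(i+1) − y_i)/h_i = 5, -3, 11/2, -7:
  1·σ_0 + 6·σ_1 + 2·σ_2 = 6(Δ_1 - Δ_0) = -48
  2·σ_1 + 8·σ_2 + 2·σ_3 = 6(Δ_2 - Δ_1) = 51
  2·σ_2 + 6·σ_3 + 1·σ_4 = 6(Δ_3 - Δ_2) = -75
Clamped end conditions give two more equations: 2h_0·σ_0 + h_0·σ_1 = 6(Δ_0 - g'(0)) = 0 and h_3·σ_3 + 2h_3·σ_4 = 6(g'(6) - Δ_3) = 72.
Solving the tridiagonal system: σ_0 = 325/44, σ_1 = -325/22, σ_2 = 133/8, σ_3 = -577/22, σ_4 = 2161/44.

-26.2273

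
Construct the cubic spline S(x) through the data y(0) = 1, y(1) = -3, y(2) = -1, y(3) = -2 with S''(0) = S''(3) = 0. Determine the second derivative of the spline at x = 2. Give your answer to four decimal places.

Let σ_i = S''(x_i). Step sizes h_i = 1, 1, 1; slopes of the chords Δ_i = (y_(i+1) - y_i)/h_i = -4, 2, -1.
  1·σ_0 + 4·σ_1 + 1·σ_2 = 6(Δ_1 - Δ_0) = 36
  1·σ_1 + 4·σ_2 + 1·σ_3 = 6(Δ_2 - Δ_1) = -18
Natural end conditions: σ_0 = σ_3 = 0.
Forward elimination and back-substitution give σ_0 = 0, σ_1 = 54/5, σ_2 = -36/5, σ_3 = 0.

-7.2000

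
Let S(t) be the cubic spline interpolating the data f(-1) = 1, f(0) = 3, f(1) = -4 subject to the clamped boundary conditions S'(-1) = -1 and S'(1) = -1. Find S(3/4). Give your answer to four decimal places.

-2.9180

Write M_i for S''(x_i). With h_i = 1, 1 and divided differences Δ_i = 2, -7, the continuity of S' gives the tridiagonal system
  1·M_0 + 4·M_1 + 1·M_2 = 6(Δ_1 - Δ_0) = -54
Clamped end conditions give two more equations: 2h_0·M_0 + h_0·M_1 = 6(Δ_0 - S'(-1)) = 18 and h_1·M_1 + 2h_1·M_2 = 6(S'(1) - Δ_1) = 36.
Solving the tridiagonal system: M_0 = 45/2, M_1 = -27, M_2 = 63/2.
On [0, 1], S(t) = 3 - 13/4·t - 27/2·t² + 39/4·t³.
With t = 3/4: S(3/4) = -747/256.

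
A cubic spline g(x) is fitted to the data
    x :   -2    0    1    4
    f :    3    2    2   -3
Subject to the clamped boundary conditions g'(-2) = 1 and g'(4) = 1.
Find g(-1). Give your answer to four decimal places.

2.7976

Write m_i for g''(x_i). With h_i = 2, 1, 3 and divided differences Δ_i = -1/2, 0, -5/3, the continuity of g' gives the tridiagonal system
  2·m_0 + 6·m_1 + 1·m_2 = 6(Δ_1 - Δ_0) = 3
  1·m_1 + 8·m_2 + 3·m_3 = 6(Δ_2 - Δ_1) = -10
Clamped end conditions give two more equations: 2h_0·m_0 + h_0·m_1 = 6(Δ_0 - g'(-2)) = -9 and h_2·m_2 + 2h_2·m_3 = 6(g'(4) - Δ_2) = 16.
Solving: m_0 = -139/42, m_1 = 89/42, m_2 = -65/21, m_3 = 59/14.
On [-2, 0], g(x) = 3 + 1·(x + 2) - 139/84·(x + 2)² + 19/42·(x + 2)³.
With (x + 2) = 1: g(-1) = 235/84.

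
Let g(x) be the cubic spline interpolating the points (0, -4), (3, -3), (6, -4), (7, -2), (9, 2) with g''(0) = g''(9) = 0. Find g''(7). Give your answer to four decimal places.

-0.3529

Write M_i for g''(x_i). With h_i = 3, 3, 1, 2 and divided differences Δ_i = 1/3, -1/3, 2, 2, the continuity of g' gives the tridiagonal system
  3·M_0 + 12·M_1 + 3·M_2 = 6(Δ_1 - Δ_0) = -4
  3·M_1 + 8·M_2 + 1·M_3 = 6(Δ_2 - Δ_1) = 14
  1·M_2 + 6·M_3 + 2·M_4 = 6(Δ_3 - Δ_2) = 0
Natural end conditions: M_0 = M_4 = 0.
Hence M_0 = 0, M_1 = -44/51, M_2 = 36/17, M_3 = -6/17, M_4 = 0.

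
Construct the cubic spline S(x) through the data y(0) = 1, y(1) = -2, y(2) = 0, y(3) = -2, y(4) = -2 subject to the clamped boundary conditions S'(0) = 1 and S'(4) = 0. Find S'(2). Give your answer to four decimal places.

0.7143

Let M_i = S''(x_i). Step sizes h_i = 1, 1, 1, 1; slopes of the chords Δ_i = (y_(i+1) - y_i)/h_i = -3, 2, -2, 0.
  1·M_0 + 4·M_1 + 1·M_2 = 6(Δ_1 - Δ_0) = 30
  1·M_1 + 4·M_2 + 1·M_3 = 6(Δ_2 - Δ_1) = -24
  1·M_2 + 4·M_3 + 1·M_4 = 6(Δ_3 - Δ_2) = 12
Clamped end conditions give two more equations: 2h_0·M_0 + h_0·M_1 = 6(Δ_0 - S'(0)) = -24 and h_3·M_3 + 2h_3·M_4 = 6(S'(4) - Δ_3) = 0.
Solving the tridiagonal system: M_0 = -275/14, M_1 = 107/7, M_2 = -23/2, M_3 = 47/7, M_4 = -47/14.
On [2, 3], S'(x) = b_2 + 2c_2·(x - 2) + 3d_2·(x - 2)² with b_2 = Δ_2 - h_2(2M_2 + M_3)/6 = 5/7, c_2 = M_2/2 = -23/4, d_2 = (M_3 - M_2)/(6h_2) = 85/28. So S'(2) = 5/7.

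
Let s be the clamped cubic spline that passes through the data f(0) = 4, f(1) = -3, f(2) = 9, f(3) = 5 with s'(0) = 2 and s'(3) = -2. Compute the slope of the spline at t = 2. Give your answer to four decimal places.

Write σ_i for s''(x_i). With h_i = 1, 1, 1 and divided differences Δ_i = -7, 12, -4, the continuity of s' gives the tridiagonal system
  1·σ_0 + 4·σ_1 + 1·σ_2 = 6(Δ_1 - Δ_0) = 114
  1·σ_1 + 4·σ_2 + 1·σ_3 = 6(Δ_2 - Δ_1) = -96
Clamped end conditions give two more equations: 2h_0·σ_0 + h_0·σ_1 = 6(Δ_0 - s'(0)) = -54 and h_2·σ_2 + 2h_2·σ_3 = 6(s'(3) - Δ_2) = 12.
Forward elimination and back-substitution give σ_0 = -802/15, σ_1 = 794/15, σ_2 = -664/15, σ_3 = 422/15.
On [2, 3], s'(t) = b_2 + 2c_2·(t - 2) + 3d_2·(t - 2)² with b_2 = Δ_2 - h_2(2σ_2 + σ_3)/6 = 91/15, c_2 = σ_2/2 = -332/15, d_2 = (σ_3 - σ_2)/(6h_2) = 181/15. So s'(2) = 91/15.

6.0667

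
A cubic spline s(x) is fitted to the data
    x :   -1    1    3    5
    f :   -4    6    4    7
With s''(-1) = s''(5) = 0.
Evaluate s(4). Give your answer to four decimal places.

Put M_i = s'' at the i-th knot. Here h = (2, 2, 2) and Δ = (5, -1, 3/2), so the interior equations h_(i-1)·M_(i-1) + 2(h_(i-1)+h_i)·M_i + h_i·M_(i+1) = 6(Δ_i − Δ_(i-1)) read
  2·M_0 + 8·M_1 + 2·M_2 = 6(Δ_1 - Δ_0) = -36
  2·M_1 + 8·M_2 + 2·M_3 = 6(Δ_2 - Δ_1) = 15
Natural end conditions: M_0 = M_3 = 0.
Solving the tridiagonal system: M_0 = 0, M_1 = -53/10, M_2 = 16/5, M_3 = 0.
On [3, 5], s(x) = 4 - 19/30·(x - 3) + 8/5·(x - 3)² - 4/15·(x - 3)³.
With (x - 3) = 1: s(4) = 47/10.

4.7000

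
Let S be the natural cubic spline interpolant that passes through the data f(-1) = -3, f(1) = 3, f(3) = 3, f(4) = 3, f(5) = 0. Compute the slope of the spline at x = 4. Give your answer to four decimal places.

-1.3571

With M_i denoting the second derivative at x_i, h_i = 2, 2, 1, 1, and Δ_i = (y_(i+1) − y_i)/h_i = 3, 0, 0, -3:
  2·M_0 + 8·M_1 + 2·M_2 = 6(Δ_1 - Δ_0) = -18
  2·M_1 + 6·M_2 + 1·M_3 = 6(Δ_2 - Δ_1) = 0
  1·M_2 + 4·M_3 + 1·M_4 = 6(Δ_3 - Δ_2) = -18
Natural end conditions: M_0 = M_4 = 0.
Forward elimination and back-substitution give M_0 = 0, M_1 = -75/28, M_2 = 12/7, M_3 = -69/14, M_4 = 0.
On [4, 5], S'(x) = b_3 + 2c_3·(x - 4) + 3d_3·(x - 4)² with b_3 = Δ_3 - h_3(2M_3 + M_4)/6 = -19/14, c_3 = M_3/2 = -69/28, d_3 = (M_4 - M_3)/(6h_3) = 23/28. So S'(4) = -19/14.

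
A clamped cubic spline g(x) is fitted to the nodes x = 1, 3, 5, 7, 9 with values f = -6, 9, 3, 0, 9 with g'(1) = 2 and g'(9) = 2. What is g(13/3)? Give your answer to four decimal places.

6.7077

Put M_i = g'' at the i-th knot. Here h = (2, 2, 2, 2) and Δ = (15/2, -3, -3/2, 9/2), so the interior equations h_(i-1)·M_(i-1) + 2(h_(i-1)+h_i)·M_i + h_i·M_(i+1) = 6(Δ_i − Δ_(i-1)) read
  2·M_0 + 8·M_1 + 2·M_2 = 6(Δ_1 - Δ_0) = -63
  2·M_1 + 8·M_2 + 2·M_3 = 6(Δ_2 - Δ_1) = 9
  2·M_2 + 8·M_3 + 2·M_4 = 6(Δ_3 - Δ_2) = 36
Clamped end conditions give two more equations: 2h_0·M_0 + h_0·M_1 = 6(Δ_0 - g'(1)) = 33 and h_3·M_3 + 2h_3·M_4 = 6(g'(9) - Δ_3) = -15.
Solving: M_0 = 1605/112, M_1 = -681/56, M_2 = 45/16, M_3 = 303/56, M_4 = -723/112.
On [3, 5], g(x) = 9 + 467/112·(x - 3) - 681/112·(x - 3)² + 559/448·(x - 3)³.
With (x - 3) = 4/3: g(13/3) = 5071/756.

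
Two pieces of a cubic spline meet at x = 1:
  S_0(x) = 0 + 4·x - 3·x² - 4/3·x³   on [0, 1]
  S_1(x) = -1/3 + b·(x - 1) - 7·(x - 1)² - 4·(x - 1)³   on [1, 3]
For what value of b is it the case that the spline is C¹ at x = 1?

S_0'(x) = 4 - 6·x - 4·x², so S_0'(1) = -6. On the right, S_1'(1) = b, so b = -6.

-6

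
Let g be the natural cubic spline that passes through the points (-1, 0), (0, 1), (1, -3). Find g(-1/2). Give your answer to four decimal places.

0.9688

Write M_i for g''(x_i). With h_i = 1, 1 and divided differences Δ_i = 1, -4, the continuity of g' gives the tridiagonal system
  1·M_0 + 4·M_1 + 1·M_2 = 6(Δ_1 - Δ_0) = -30
Natural end conditions: M_0 = M_2 = 0.
Forward elimination and back-substitution give M_0 = 0, M_1 = -15/2, M_2 = 0.
On [-1, 0], g(x) = 0 + 9/4·(x + 1) + 0·(x + 1)² - 5/4·(x + 1)³.
With (x + 1) = 1/2: g(-1/2) = 31/32.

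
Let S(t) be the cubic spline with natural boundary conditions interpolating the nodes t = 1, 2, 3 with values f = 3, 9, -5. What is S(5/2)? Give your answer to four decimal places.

3.8750

Let M_i = S''(x_i). Step sizes h_i = 1, 1; slopes of the chords Δ_i = (y_(i+1) - y_i)/h_i = 6, -14.
  1·M_0 + 4·M_1 + 1·M_2 = 6(Δ_1 - Δ_0) = -120
Natural end conditions: M_0 = M_2 = 0.
Forward elimination and back-substitution give M_0 = 0, M_1 = -30, M_2 = 0.
On [2, 3], S(t) = 9 - 4·(t - 2) - 15·(t - 2)² + 5·(t - 2)³.
With (t - 2) = 1/2: S(5/2) = 31/8.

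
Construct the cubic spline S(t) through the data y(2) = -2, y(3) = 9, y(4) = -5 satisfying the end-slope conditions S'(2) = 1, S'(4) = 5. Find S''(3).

With m_i denoting the second derivative at x_i, h_i = 1, 1, and Δ_i = (y_(i+1) − y_i)/h_i = 11, -14:
  1·m_0 + 4·m_1 + 1·m_2 = 6(Δ_1 - Δ_0) = -150
Clamped end conditions give two more equations: 2h_0·m_0 + h_0·m_1 = 6(Δ_0 - S'(2)) = 60 and h_1·m_1 + 2h_1·m_2 = 6(S'(4) - Δ_1) = 114.
Hence m_0 = 139/2, m_1 = -79, m_2 = 193/2.

-79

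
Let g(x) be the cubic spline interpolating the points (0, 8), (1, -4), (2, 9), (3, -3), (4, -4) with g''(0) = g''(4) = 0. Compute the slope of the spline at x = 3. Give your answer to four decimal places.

With M_i denoting the second derivative at x_i, h_i = 1, 1, 1, 1, and Δ_i = (y_(i+1) − y_i)/h_i = -12, 13, -12, -1:
  1·M_0 + 4·M_1 + 1·M_2 = 6(Δ_1 - Δ_0) = 150
  1·M_1 + 4·M_2 + 1·M_3 = 6(Δ_2 - Δ_1) = -150
  1·M_2 + 4·M_3 + 1·M_4 = 6(Δ_3 - Δ_2) = 66
Natural end conditions: M_0 = M_4 = 0.
Forward elimination and back-substitution give M_0 = 0, M_1 = 729/14, M_2 = -408/7, M_3 = 435/14, M_4 = 0.
On [3, 4], g'(x) = b_3 + 2c_3·(x - 3) + 3d_3·(x - 3)² with b_3 = Δ_3 - h_3(2M_3 + M_4)/6 = -159/14, c_3 = M_3/2 = 435/28, d_3 = (M_4 - M_3)/(6h_3) = -145/28. So g'(3) = -159/14.

-11.3571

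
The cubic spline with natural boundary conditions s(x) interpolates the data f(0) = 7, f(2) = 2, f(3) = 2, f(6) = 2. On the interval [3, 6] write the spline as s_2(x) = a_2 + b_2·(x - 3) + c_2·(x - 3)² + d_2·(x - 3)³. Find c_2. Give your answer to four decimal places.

-0.1596

Let m_i = s''(x_i). Step sizes h_i = 2, 1, 3; slopes of the chords Δ_i = (y_(i+1) - y_i)/h_i = -5/2, 0, 0.
  2·m_0 + 6·m_1 + 1·m_2 = 6(Δ_1 - Δ_0) = 15
  1·m_1 + 8·m_2 + 3·m_3 = 6(Δ_2 - Δ_1) = 0
Natural end conditions: m_0 = m_3 = 0.
Solving the tridiagonal system: m_0 = 0, m_1 = 120/47, m_2 = -15/47, m_3 = 0.
On [3, 6], with s_2(x) = a_2 + b_2·(x - 3) + c_2·(x - 3)² + d_2·(x - 3)³: c_2 = m_2/2 = -15/94, d_2 = (m_3 - m_2)/(6h_2) = 5/282, b_2 = Δ_2 - h_2(2m_2 + m_3)/6 = 15/47.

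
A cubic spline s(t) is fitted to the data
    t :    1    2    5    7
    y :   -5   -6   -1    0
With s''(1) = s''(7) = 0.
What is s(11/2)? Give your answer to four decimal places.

Write M_i for s''(x_i). With h_i = 1, 3, 2 and divided differences Δ_i = -1, 5/3, 1/2, the continuity of s' gives the tridiagonal system
  1·M_0 + 8·M_1 + 3·M_2 = 6(Δ_1 - Δ_0) = 16
  3·M_1 + 10·M_2 + 2·M_3 = 6(Δ_2 - Δ_1) = -7
Natural end conditions: M_0 = M_3 = 0.
Solving the tridiagonal system: M_0 = 0, M_1 = 181/71, M_2 = -104/71, M_3 = 0.
On [5, 7], s(t) = -1 + 629/426·(t - 5) - 52/71·(t - 5)² + 26/213·(t - 5)³.
With (t - 5) = 1/2: s(11/2) = -61/142.

-0.4296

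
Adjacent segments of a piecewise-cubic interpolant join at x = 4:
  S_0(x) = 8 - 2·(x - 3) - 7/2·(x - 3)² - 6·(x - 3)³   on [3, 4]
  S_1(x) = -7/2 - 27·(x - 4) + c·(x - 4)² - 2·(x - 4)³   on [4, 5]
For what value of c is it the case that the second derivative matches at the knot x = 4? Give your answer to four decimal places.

-21.5000

S_0''(x) = -7 - 36·(x - 3), so S_0''(4) = -43. On the right, S_1''(4) = 2c, so c = -43/2.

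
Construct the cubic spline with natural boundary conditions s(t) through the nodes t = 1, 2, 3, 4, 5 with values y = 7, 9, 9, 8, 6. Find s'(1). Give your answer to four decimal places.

2.4821

With M_i denoting the second derivative at x_i, h_i = 1, 1, 1, 1, and Δ_i = (y_(i+1) − y_i)/h_i = 2, 0, -1, -2:
  1·M_0 + 4·M_1 + 1·M_2 = 6(Δ_1 - Δ_0) = -12
  1·M_1 + 4·M_2 + 1·M_3 = 6(Δ_2 - Δ_1) = -6
  1·M_2 + 4·M_3 + 1·M_4 = 6(Δ_3 - Δ_2) = -6
Natural end conditions: M_0 = M_4 = 0.
Solving: M_0 = 0, M_1 = -81/28, M_2 = -3/7, M_3 = -39/28, M_4 = 0.
On [1, 2], s'(t) = b_0 + 2c_0·(t - 1) + 3d_0·(t - 1)² with b_0 = Δ_0 - h_0(2M_0 + M_1)/6 = 139/56, c_0 = M_0/2 = 0, d_0 = (M_1 - M_0)/(6h_0) = -27/56. So s'(1) = 139/56.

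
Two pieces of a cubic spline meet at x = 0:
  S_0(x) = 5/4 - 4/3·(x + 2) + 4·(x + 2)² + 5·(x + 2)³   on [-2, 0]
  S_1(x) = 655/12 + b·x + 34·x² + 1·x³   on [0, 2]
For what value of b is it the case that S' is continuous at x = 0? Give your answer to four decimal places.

S_0'(x) = -4/3 + 8·(x + 2) + 15·(x + 2)², so S_0'(0) = 224/3. On the right, S_1'(0) = b, so b = 224/3.

74.6667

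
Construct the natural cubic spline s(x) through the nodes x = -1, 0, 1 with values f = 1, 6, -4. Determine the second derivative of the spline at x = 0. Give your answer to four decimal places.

With M_i denoting the second derivative at x_i, h_i = 1, 1, and Δ_i = (y_(i+1) − y_i)/h_i = 5, -10:
  1·M_0 + 4·M_1 + 1·M_2 = 6(Δ_1 - Δ_0) = -90
Natural end conditions: M_0 = M_2 = 0.
Solving: M_0 = 0, M_1 = -45/2, M_2 = 0.

-22.5000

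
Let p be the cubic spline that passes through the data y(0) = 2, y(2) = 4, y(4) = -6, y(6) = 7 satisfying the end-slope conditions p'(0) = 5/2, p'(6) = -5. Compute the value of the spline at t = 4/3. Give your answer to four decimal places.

With m_i denoting the second derivative at x_i, h_i = 2, 2, 2, and Δ_i = (y_(i+1) − y_i)/h_i = 1, -5, 13/2:
  2·m_0 + 8·m_1 + 2·m_2 = 6(Δ_1 - Δ_0) = -36
  2·m_1 + 8·m_2 + 2·m_3 = 6(Δ_2 - Δ_1) = 69
Clamped end conditions give two more equations: 2h_0·m_0 + h_0·m_1 = 6(Δ_0 - p'(0)) = -9 and h_2·m_2 + 2h_2·m_3 = 6(p'(6) - Δ_2) = -69.
Solving the tridiagonal system: m_0 = 5/2, m_1 = -19/2, m_2 = 35/2, m_3 = -26.
On [0, 2], p(t) = 2 + 5/2·t + 5/4·t² - 1·t³.
With t = 4/3: p(4/3) = 140/27.

5.1852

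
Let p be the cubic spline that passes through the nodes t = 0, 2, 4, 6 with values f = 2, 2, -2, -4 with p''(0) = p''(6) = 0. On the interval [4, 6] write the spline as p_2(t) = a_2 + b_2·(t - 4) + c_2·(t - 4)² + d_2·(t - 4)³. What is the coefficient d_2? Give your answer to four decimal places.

-0.1000

Put M_i = p'' at the i-th knot. Here h = (2, 2, 2) and Δ = (0, -2, -1), so the interior equations h_(i-1)·M_(i-1) + 2(h_(i-1)+h_i)·M_i + h_i·M_(i+1) = 6(Δ_i − Δ_(i-1)) read
  2·M_0 + 8·M_1 + 2·M_2 = 6(Δ_1 - Δ_0) = -12
  2·M_1 + 8·M_2 + 2·M_3 = 6(Δ_2 - Δ_1) = 6
Natural end conditions: M_0 = M_3 = 0.
Forward elimination and back-substitution give M_0 = 0, M_1 = -9/5, M_2 = 6/5, M_3 = 0.
On [4, 6], with p_2(t) = a_2 + b_2·(t - 4) + c_2·(t - 4)² + d_2·(t - 4)³: c_2 = M_2/2 = 3/5, d_2 = (M_3 - M_2)/(6h_2) = -1/10, b_2 = Δ_2 - h_2(2M_2 + M_3)/6 = -9/5.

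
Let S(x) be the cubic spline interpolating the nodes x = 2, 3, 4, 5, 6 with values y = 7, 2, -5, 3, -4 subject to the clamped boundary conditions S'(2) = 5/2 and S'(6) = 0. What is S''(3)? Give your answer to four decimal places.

With σ_i denoting the second derivative at x_i, h_i = 1, 1, 1, 1, and Δ_i = (y_(i+1) − y_i)/h_i = -5, -7, 8, -7:
  1·σ_0 + 4·σ_1 + 1·σ_2 = 6(Δ_1 - Δ_0) = -12
  1·σ_1 + 4·σ_2 + 1·σ_3 = 6(Δ_2 - Δ_1) = 90
  1·σ_2 + 4·σ_3 + 1·σ_4 = 6(Δ_3 - Δ_2) = -90
Clamped end conditions give two more equations: 2h_0·σ_0 + h_0·σ_1 = 6(Δ_0 - S'(2)) = -45 and h_3·σ_3 + 2h_3·σ_4 = 6(S'(6) - Δ_3) = 42.
Hence σ_0 = -1067/56, σ_1 = -193/28, σ_2 = 277/8, σ_3 = -1165/28, σ_4 = 2341/56.

-6.8929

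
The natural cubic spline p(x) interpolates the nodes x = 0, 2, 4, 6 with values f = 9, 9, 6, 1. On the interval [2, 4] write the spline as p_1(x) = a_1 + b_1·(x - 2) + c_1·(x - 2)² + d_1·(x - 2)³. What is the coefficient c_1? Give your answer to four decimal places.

-0.5000

Write σ_i for p''(x_i). With h_i = 2, 2, 2 and divided differences Δ_i = 0, -3/2, -5/2, the continuity of p' gives the tridiagonal system
  2·σ_0 + 8·σ_1 + 2·σ_2 = 6(Δ_1 - Δ_0) = -9
  2·σ_1 + 8·σ_2 + 2·σ_3 = 6(Δ_2 - Δ_1) = -6
Natural end conditions: σ_0 = σ_3 = 0.
Solving the tridiagonal system: σ_0 = 0, σ_1 = -1, σ_2 = -1/2, σ_3 = 0.
On [2, 4], with p_1(x) = a_1 + b_1·(x - 2) + c_1·(x - 2)² + d_1·(x - 2)³: c_1 = σ_1/2 = -1/2, d_1 = (σ_2 - σ_1)/(6h_1) = 1/24, b_1 = Δ_1 - h_1(2σ_1 + σ_2)/6 = -2/3.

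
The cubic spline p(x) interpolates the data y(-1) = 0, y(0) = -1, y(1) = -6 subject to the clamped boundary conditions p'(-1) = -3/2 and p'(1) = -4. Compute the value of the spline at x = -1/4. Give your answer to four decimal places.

-0.4746

Write m_i for p''(x_i). With h_i = 1, 1 and divided differences Δ_i = -1, -5, the continuity of p' gives the tridiagonal system
  1·m_0 + 4·m_1 + 1·m_2 = 6(Δ_1 - Δ_0) = -24
Clamped end conditions give two more equations: 2h_0·m_0 + h_0·m_1 = 6(Δ_0 - p'(-1)) = 3 and h_1·m_1 + 2h_1·m_2 = 6(p'(1) - Δ_1) = 6.
Solving: m_0 = 25/4, m_1 = -19/2, m_2 = 31/4.
On [-1, 0], p(x) = 0 - 3/2·(x + 1) + 25/8·(x + 1)² - 21/8·(x + 1)³.
With (x + 1) = 3/4: p(-1/4) = -243/512.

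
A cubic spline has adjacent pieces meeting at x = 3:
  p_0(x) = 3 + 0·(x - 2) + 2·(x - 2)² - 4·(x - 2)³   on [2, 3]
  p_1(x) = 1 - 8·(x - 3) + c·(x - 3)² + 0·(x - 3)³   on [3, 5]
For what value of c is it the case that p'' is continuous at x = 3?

-10

p_0''(x) = 4 - 24·(x - 2), so p_0''(3) = -20. On the right, p_1''(3) = 2c, so c = -10.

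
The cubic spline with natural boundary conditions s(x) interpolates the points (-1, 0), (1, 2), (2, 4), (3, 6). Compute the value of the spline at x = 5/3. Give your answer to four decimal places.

3.2979

Let m_i = s''(x_i). Step sizes h_i = 2, 1, 1; slopes of the chords Δ_i = (y_(i+1) - y_i)/h_i = 1, 2, 2.
  2·m_0 + 6·m_1 + 1·m_2 = 6(Δ_1 - Δ_0) = 6
  1·m_1 + 4·m_2 + 1·m_3 = 6(Δ_2 - Δ_1) = 0
Natural end conditions: m_0 = m_3 = 0.
Forward elimination and back-substitution give m_0 = 0, m_1 = 24/23, m_2 = -6/23, m_3 = 0.
On [1, 2], s(x) = 2 + 39/23·(x - 1) + 12/23·(x - 1)² - 5/23·(x - 1)³.
With (x - 1) = 2/3: s(5/3) = 2048/621.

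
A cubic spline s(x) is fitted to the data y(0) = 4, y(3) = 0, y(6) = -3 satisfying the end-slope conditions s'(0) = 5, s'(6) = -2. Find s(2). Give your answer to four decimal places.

Put m_i = s'' at the i-th knot. Here h = (3, 3) and Δ = (-4/3, -1), so the interior equations h_(i-1)·m_(i-1) + 2(h_(i-1)+h_i)·m_i + h_i·m_(i+1) = 6(Δ_i − Δ_(i-1)) read
  3·m_0 + 12·m_1 + 3·m_2 = 6(Δ_1 - Δ_0) = 2
Clamped end conditions give two more equations: 2h_0·m_0 + h_0·m_1 = 6(Δ_0 - s'(0)) = -38 and h_1·m_1 + 2h_1·m_2 = 6(s'(6) - Δ_1) = -6.
Forward elimination and back-substitution give m_0 = -23/3, m_1 = 8/3, m_2 = -7/3.
On [0, 3], s(x) = 4 + 5·x - 23/6·x² + 31/54·x³.
With x = 2: s(2) = 88/27.

3.2593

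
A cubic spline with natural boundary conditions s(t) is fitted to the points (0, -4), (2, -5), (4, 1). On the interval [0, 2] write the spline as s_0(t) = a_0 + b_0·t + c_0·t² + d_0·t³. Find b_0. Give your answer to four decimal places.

Let σ_i = s''(x_i). Step sizes h_i = 2, 2; slopes of the chords Δ_i = (y_(i+1) - y_i)/h_i = -1/2, 3.
  2·σ_0 + 8·σ_1 + 2·σ_2 = 6(Δ_1 - Δ_0) = 21
Natural end conditions: σ_0 = σ_2 = 0.
Solving: σ_0 = 0, σ_1 = 21/8, σ_2 = 0.
On [0, 2], with s_0(t) = a_0 + b_0·t + c_0·t² + d_0·t³: c_0 = σ_0/2 = 0, d_0 = (σ_1 - σ_0)/(6h_0) = 7/32, b_0 = Δ_0 - h_0(2σ_0 + σ_1)/6 = -11/8.

-1.3750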